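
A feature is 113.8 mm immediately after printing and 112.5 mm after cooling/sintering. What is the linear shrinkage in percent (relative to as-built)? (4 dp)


Shrinkage = ((113.8-112.5)/113.8)*100 = 1.1424 %


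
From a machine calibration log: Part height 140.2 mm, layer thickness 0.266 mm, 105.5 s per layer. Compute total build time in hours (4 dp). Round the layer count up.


Layers = ceil(140.2/0.266) = 528
t = 528 * 105.5 / 3600 = 15.4733 hrs


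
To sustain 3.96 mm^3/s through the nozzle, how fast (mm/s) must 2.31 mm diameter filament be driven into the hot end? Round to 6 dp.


A = pi*(2.31/2)^2 = 4.190963
v = 3.96 / 4.190963 = 0.94489 mm/s


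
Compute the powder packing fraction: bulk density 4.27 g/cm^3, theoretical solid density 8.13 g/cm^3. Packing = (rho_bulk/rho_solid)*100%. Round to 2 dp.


Packing = (4.27/8.13)*100 = 52.52 %


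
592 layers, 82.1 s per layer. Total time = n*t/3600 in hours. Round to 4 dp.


t = 592 * 82.1 / 3600 = 13.5009 hrs


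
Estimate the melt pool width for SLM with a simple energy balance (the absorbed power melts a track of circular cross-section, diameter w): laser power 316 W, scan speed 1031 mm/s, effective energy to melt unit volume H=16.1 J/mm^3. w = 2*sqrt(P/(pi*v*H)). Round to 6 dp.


w = 2*sqrt(316/(pi*1031*16.1)) = 0.155688 mm


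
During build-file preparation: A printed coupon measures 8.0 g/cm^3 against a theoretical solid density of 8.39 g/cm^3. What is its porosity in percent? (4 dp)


Porosity = (1-8.0/8.39)*100 = 4.6484 %


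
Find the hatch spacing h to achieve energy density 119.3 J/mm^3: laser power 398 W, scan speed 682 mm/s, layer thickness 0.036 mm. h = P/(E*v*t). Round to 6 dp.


h = 398 / (119.3*682*0.036) = 0.13588 mm


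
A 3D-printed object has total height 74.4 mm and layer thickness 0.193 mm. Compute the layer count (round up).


Layers = ceil(74.4/0.193) = 386


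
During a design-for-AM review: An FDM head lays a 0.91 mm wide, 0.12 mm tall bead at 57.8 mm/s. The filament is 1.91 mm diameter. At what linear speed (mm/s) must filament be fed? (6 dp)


Q = 0.91 * 0.12 * 57.8 = 6.31176 mm^3/s
A_fil = pi*(1.91/2)^2 = 2.86521104 mm^2
v_feed = 6.31176 / 2.86521104 = 2.202895 mm/s


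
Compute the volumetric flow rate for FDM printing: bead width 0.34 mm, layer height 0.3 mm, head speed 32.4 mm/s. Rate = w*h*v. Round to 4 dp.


Rate = 0.34 * 0.3 * 32.4 = 3.3048 mm^3/s


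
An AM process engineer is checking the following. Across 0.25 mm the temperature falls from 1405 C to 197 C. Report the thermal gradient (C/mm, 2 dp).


G = (1405-197)/0.25 = 4832.0 C/mm


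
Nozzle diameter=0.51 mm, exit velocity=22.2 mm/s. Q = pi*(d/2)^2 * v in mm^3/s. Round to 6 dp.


A = pi*(0.51/2)^2 = 0.20428206 mm^2
Q = 0.20428206 * 22.2 = 4.535062 mm^3/s


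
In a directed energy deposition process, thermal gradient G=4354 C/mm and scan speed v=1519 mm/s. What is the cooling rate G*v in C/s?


CR = 4354 * 1519 = 6613726 C/s


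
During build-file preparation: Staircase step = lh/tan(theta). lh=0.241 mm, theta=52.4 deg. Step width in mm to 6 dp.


step = 0.241 / tan(52.4) = 0.185595 mm


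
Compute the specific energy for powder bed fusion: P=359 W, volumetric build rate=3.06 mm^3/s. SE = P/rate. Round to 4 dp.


SE = 359 / 3.06 = 117.3203 J/mm^3


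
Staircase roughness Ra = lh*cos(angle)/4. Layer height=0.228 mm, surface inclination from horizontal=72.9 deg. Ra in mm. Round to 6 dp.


Ra = 0.228 * cos(72.9) / 4 = 0.01676 mm


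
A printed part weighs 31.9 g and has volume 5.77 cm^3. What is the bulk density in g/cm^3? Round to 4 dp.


rho = 31.9 / 5.77 = 5.5286 g/cm^3


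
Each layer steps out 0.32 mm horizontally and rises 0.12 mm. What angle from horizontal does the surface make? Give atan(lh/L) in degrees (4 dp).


angle = atan(0.12/0.32) = 20.556 degrees


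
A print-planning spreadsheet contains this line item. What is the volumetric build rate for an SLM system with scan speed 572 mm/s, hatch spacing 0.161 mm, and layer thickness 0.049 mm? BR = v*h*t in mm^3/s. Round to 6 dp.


Rate = 572 * 0.161 * 0.049 = 4.512508 mm^3/s


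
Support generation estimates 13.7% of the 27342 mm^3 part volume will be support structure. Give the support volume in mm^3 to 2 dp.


V_support = 27342 * 0.137 = 3745.85 mm^3


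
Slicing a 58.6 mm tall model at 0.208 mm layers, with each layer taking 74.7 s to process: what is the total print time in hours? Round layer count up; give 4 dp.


Layers = ceil(58.6/0.208) = 282
t = 282 * 74.7 / 3600 = 5.8515 hrs


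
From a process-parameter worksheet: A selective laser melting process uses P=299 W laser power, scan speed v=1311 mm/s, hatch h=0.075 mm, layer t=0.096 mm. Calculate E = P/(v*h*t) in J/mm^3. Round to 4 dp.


E = 299 / (1311*0.075*0.096) = 31.6764 J/mm^3


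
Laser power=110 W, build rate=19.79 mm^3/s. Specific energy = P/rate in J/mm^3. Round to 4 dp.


SE = 110 / 19.79 = 5.5584 J/mm^3


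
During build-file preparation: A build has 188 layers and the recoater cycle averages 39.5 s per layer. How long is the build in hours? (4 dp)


t = 188 * 39.5 / 3600 = 2.0628 hrs


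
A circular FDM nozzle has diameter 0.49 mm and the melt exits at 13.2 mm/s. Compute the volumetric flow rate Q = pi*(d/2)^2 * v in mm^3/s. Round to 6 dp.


A = pi*(0.49/2)^2 = 0.1885741 mm^2
Q = 0.1885741 * 13.2 = 2.489178 mm^3/s


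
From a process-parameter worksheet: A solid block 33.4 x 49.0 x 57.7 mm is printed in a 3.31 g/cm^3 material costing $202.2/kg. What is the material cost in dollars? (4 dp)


V = 33.4 * 49.0 * 57.7 = 94431.82 mm^3 = 94.43182 cm^3
Mass = 94.43182 * 3.31 / 1000 = 0.31256932 kg
Cost = 0.31256932 * 202.2 = 63.2015 $


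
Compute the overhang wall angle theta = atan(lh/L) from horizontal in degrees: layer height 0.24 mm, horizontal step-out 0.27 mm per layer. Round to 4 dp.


angle = atan(0.24/0.27) = 41.6335 degrees


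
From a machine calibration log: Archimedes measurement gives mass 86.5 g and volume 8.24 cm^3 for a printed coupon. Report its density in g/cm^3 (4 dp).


rho = 86.5 / 8.24 = 10.4976 g/cm^3


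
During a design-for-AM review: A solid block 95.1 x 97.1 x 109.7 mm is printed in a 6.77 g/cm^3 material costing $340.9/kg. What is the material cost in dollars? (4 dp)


V = 95.1 * 97.1 * 109.7 = 1012992.837 mm^3 = 1012.992837 cm^3
Mass = 1012.992837 * 6.77 / 1000 = 6.85796151 kg
Cost = 6.85796151 * 340.9 = 2337.8791 $


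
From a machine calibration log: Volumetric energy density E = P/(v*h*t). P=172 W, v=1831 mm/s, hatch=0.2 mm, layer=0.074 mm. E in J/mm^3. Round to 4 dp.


E = 172 / (1831*0.2*0.074) = 6.3471 J/mm^3


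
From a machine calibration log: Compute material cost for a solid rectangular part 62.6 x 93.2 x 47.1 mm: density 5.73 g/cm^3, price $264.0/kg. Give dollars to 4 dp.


V = 62.6 * 93.2 * 47.1 = 274796.472 mm^3 = 274.796472 cm^3
Mass = 274.796472 * 5.73 / 1000 = 1.57458378 kg
Cost = 1.57458378 * 264.0 = 415.6901 $


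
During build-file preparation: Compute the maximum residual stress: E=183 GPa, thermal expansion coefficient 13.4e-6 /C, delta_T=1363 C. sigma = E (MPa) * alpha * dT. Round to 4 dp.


sigma = 183*1000 * 13.4e-6 * 1363 = 3342.3486 MPa


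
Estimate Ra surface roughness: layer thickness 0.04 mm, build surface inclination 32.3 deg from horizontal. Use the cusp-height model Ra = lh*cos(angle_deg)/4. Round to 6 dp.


Ra = 0.04 * cos(32.3) / 4 = 0.008453 mm


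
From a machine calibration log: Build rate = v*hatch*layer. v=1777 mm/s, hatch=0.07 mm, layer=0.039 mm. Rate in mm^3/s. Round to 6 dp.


Rate = 1777 * 0.07 * 0.039 = 4.85121 mm^3/s


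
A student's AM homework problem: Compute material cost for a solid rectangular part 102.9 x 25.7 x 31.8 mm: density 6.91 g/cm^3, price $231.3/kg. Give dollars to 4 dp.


V = 102.9 * 25.7 * 31.8 = 84096.054 mm^3 = 84.096054 cm^3
Mass = 84.096054 * 6.91 / 1000 = 0.58110373 kg
Cost = 0.58110373 * 231.3 = 134.4093 $


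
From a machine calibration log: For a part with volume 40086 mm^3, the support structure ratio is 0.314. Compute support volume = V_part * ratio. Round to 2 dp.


V_support = 40086 * 0.314 = 12587.0 mm^3


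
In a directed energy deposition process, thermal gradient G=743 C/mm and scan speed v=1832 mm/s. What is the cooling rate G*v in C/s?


CR = 743 * 1832 = 1361176 C/s


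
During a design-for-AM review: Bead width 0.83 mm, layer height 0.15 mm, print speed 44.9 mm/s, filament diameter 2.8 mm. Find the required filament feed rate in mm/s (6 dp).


Q = 0.83 * 0.15 * 44.9 = 5.59005 mm^3/s
A_fil = pi*(2.8/2)^2 = 6.1575216 mm^2
v_feed = 5.59005 / 6.1575216 = 0.907841 mm/s


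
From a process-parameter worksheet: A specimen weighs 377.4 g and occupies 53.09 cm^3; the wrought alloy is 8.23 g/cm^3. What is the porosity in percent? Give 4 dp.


rho_part = 377.4 / 53.09 = 7.10868337 g/cm^3
Porosity = (1 - 7.10868337/8.23)*100 = 13.6247 %


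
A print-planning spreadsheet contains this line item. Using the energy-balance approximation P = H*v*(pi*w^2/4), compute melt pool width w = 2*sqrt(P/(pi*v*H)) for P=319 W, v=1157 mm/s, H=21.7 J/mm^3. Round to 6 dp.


w = 2*sqrt(319/(pi*1157*21.7)) = 0.12719 mm


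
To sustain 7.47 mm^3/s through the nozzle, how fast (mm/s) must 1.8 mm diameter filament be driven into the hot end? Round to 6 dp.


A = pi*(1.8/2)^2 = 2.54469
v = 7.47 / 2.54469 = 2.935525 mm/s


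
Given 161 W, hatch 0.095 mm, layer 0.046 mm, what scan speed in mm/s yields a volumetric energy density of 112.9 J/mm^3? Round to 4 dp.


v = 161 / (112.9*0.095*0.046) = 326.3251 mm/s


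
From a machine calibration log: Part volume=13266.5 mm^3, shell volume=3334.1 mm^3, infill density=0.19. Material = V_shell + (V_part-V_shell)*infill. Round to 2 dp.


V_infill = (13266.5 - 3334.1) * 0.19 = 1887.16
V_total = 3334.1 + 1887.16 = 5221.26 mm^3


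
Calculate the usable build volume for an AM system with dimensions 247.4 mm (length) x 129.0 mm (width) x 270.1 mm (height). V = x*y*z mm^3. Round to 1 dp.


V = 247.4 * 129.0 * 270.1 = 8620133.5 mm^3


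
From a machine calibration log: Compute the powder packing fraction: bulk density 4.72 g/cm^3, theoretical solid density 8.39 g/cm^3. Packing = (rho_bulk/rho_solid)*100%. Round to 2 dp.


Packing = (4.72/8.39)*100 = 56.26 %


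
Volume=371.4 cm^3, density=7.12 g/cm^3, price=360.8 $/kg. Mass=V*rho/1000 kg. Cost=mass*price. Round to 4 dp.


Mass = 371.4*7.12/1000 = 2.644368 kg
Cost = 2.644368 * 360.8 = 954.088 $


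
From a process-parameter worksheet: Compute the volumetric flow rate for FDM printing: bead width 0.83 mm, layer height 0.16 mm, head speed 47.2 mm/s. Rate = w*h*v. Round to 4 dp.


Rate = 0.83 * 0.16 * 47.2 = 6.2682 mm^3/s


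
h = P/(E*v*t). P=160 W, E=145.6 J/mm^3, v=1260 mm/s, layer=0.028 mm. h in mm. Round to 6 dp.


h = 160 / (145.6*1260*0.028) = 0.031148 mm


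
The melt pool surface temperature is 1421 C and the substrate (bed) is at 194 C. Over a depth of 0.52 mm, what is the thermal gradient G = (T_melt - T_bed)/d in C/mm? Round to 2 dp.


G = (1421-194)/0.52 = 2359.62 C/mm


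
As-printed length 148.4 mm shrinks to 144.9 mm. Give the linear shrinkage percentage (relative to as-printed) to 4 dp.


Shrinkage = ((148.4-144.9)/148.4)*100 = 2.3585 %


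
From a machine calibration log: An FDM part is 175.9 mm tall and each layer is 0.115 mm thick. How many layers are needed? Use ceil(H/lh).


Layers = ceil(175.9/0.115) = 1530


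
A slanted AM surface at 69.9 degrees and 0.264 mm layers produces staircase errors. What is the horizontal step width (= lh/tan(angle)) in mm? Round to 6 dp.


step = 0.264 / tan(69.9) = 0.09661 mm


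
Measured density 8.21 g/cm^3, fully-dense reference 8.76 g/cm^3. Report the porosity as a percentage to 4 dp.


Porosity = (1-8.21/8.76)*100 = 6.2785 %


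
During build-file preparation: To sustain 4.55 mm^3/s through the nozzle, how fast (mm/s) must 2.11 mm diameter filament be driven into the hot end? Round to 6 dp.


A = pi*(2.11/2)^2 = 3.496671
v = 4.55 / 3.496671 = 1.301238 mm/s


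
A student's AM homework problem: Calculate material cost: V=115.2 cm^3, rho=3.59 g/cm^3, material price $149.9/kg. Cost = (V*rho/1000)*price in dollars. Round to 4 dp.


Mass = 115.2*3.59/1000 = 0.413568 kg
Cost = 0.413568 * 149.9 = 61.9938 $


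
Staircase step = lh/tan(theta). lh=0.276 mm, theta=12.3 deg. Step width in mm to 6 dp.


step = 0.276 / tan(12.3) = 1.26585 mm


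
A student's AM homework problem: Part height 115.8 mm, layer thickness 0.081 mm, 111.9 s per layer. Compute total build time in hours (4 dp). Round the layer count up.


Layers = ceil(115.8/0.081) = 1430
t = 1430 * 111.9 / 3600 = 44.4492 hrs


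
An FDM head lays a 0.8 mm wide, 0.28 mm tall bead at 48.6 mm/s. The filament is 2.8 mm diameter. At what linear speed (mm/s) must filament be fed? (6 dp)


Q = 0.8 * 0.28 * 48.6 = 10.8864 mm^3/s
A_fil = pi*(2.8/2)^2 = 6.1575216 mm^2
v_feed = 10.8864 / 6.1575216 = 1.767984 mm/s


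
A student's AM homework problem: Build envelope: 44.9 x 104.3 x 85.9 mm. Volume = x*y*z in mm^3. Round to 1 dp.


V = 44.9 * 104.3 * 85.9 = 402275.7 mm^3


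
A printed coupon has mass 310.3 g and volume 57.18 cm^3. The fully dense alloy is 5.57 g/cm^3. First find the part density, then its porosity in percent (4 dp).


rho_part = 310.3 / 57.18 = 5.42672263 g/cm^3
Porosity = (1 - 5.42672263/5.57)*100 = 2.5723 %


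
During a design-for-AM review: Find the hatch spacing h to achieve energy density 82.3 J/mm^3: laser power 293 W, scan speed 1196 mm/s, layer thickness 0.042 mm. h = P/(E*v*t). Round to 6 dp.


h = 293 / (82.3*1196*0.042) = 0.070874 mm


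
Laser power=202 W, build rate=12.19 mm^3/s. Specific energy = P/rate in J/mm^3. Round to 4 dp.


SE = 202 / 12.19 = 16.571 J/mm^3


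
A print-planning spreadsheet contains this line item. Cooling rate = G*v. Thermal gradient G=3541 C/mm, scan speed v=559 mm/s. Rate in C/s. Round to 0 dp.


CR = 3541 * 559 = 1979419 C/s


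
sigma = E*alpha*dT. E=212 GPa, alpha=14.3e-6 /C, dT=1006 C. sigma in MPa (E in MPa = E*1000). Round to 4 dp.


sigma = 212*1000 * 14.3e-6 * 1006 = 3049.7896 MPa


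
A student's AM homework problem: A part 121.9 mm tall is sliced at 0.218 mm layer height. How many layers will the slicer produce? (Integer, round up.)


Layers = ceil(121.9/0.218) = 560


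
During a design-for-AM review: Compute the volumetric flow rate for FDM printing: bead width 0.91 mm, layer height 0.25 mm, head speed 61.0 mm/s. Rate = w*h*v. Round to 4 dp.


Rate = 0.91 * 0.25 * 61.0 = 13.8775 mm^3/s


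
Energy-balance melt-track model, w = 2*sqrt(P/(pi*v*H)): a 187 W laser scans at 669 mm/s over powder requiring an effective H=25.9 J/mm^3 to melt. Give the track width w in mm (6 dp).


w = 2*sqrt(187/(pi*669*25.9)) = 0.117223 mm


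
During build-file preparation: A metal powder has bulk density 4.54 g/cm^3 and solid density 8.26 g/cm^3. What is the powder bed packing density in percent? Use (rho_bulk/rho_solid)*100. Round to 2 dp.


Packing = (4.54/8.26)*100 = 54.96 %


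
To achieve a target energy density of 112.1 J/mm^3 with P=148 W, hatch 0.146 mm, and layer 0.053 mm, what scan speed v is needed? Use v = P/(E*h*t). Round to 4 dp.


v = 148 / (112.1*0.146*0.053) = 170.619 mm/s


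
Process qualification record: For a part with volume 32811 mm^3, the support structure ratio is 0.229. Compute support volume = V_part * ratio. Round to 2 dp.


V_support = 32811 * 0.229 = 7513.72 mm^3


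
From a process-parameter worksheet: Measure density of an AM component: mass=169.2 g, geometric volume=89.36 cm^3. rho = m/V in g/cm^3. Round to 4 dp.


rho = 169.2 / 89.36 = 1.8935 g/cm^3


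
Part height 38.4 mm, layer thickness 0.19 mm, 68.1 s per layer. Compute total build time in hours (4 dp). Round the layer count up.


Layers = ceil(38.4/0.19) = 203
t = 203 * 68.1 / 3600 = 3.8401 hrs


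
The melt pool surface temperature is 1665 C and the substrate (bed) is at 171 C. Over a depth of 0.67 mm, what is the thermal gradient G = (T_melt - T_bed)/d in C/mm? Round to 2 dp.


G = (1665-171)/0.67 = 2229.85 C/mm


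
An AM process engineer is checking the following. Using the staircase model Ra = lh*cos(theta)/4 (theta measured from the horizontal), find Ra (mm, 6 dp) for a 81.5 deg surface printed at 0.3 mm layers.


Ra = 0.3 * cos(81.5) / 4 = 0.011086 mm


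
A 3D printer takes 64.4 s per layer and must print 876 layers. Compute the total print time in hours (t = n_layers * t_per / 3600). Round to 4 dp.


t = 876 * 64.4 / 3600 = 15.6707 hrs


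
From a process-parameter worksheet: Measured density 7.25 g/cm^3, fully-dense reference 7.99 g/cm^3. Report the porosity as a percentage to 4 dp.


Porosity = (1-7.25/7.99)*100 = 9.2616 %


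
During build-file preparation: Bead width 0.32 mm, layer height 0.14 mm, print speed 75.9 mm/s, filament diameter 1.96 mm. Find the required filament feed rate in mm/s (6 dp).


Q = 0.32 * 0.14 * 75.9 = 3.40032 mm^3/s
A_fil = pi*(1.96/2)^2 = 3.01718558 mm^2
v_feed = 3.40032 / 3.01718558 = 1.126984 mm/s


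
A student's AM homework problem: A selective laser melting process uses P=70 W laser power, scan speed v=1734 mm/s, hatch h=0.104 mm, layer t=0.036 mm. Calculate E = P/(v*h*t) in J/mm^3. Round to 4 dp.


E = 70 / (1734*0.104*0.036) = 10.7823 J/mm^3


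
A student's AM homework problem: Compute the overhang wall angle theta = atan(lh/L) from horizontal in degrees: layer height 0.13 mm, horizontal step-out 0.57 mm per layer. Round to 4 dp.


angle = atan(0.13/0.57) = 12.8477 degrees


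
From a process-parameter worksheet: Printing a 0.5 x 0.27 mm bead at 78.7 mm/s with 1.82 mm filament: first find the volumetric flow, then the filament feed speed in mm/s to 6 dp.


Q = 0.5 * 0.27 * 78.7 = 10.6245 mm^3/s
A_fil = pi*(1.82/2)^2 = 2.60155288 mm^2
v_feed = 10.6245 / 2.60155288 = 4.083907 mm/s


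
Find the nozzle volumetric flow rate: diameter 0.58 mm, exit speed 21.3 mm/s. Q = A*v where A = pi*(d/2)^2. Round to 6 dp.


A = pi*(0.58/2)^2 = 0.26420794 mm^2
Q = 0.26420794 * 21.3 = 5.627629 mm^3/s


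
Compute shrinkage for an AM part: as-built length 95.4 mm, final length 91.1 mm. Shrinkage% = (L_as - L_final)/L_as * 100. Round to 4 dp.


Shrinkage = ((95.4-91.1)/95.4)*100 = 4.5073 %


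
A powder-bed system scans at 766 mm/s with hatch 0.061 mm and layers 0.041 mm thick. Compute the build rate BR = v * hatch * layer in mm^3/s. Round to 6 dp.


Rate = 766 * 0.061 * 0.041 = 1.915766 mm^3/s


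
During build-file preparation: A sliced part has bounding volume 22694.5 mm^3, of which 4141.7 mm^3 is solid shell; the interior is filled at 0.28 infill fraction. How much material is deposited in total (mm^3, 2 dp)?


V_infill = (22694.5 - 4141.7) * 0.28 = 5194.78
V_total = 4141.7 + 5194.78 = 9336.48 mm^3


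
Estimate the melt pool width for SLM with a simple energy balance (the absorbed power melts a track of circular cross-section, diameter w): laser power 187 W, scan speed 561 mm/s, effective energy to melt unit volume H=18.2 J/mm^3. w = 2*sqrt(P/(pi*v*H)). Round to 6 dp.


w = 2*sqrt(187/(pi*561*18.2)) = 0.152707 mm


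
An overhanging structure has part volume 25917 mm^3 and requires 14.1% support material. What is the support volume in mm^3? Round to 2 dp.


V_support = 25917 * 0.141 = 3654.3 mm^3


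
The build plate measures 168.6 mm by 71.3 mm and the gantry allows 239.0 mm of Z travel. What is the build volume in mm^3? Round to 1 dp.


V = 168.6 * 71.3 * 239.0 = 2873062.0 mm^3


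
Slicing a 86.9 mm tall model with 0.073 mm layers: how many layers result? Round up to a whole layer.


Layers = ceil(86.9/0.073) = 1191


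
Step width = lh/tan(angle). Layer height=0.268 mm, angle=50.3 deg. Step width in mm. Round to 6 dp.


step = 0.268 / tan(50.3) = 0.222498 mm


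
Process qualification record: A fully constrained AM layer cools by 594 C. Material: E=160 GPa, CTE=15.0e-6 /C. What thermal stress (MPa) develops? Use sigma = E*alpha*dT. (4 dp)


sigma = 160*1000 * 15.0e-6 * 594 = 1425.6 MPa


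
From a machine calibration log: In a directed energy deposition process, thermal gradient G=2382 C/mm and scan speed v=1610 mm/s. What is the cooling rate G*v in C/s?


CR = 2382 * 1610 = 3835020 C/s


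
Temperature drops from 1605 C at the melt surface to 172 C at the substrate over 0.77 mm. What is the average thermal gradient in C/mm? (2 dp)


G = (1605-172)/0.77 = 1861.04 C/mm


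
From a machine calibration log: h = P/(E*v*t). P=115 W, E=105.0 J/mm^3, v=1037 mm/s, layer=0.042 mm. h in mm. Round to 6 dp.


h = 115 / (105.0*1037*0.042) = 0.025147 mm


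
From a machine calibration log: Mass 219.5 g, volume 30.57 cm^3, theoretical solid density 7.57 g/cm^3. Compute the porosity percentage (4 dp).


rho_part = 219.5 / 30.57 = 7.18024207 g/cm^3
Porosity = (1 - 7.18024207/7.57)*100 = 5.1487 %


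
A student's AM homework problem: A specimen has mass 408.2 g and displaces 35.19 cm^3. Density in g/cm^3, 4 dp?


rho = 408.2 / 35.19 = 11.5999 g/cm^3


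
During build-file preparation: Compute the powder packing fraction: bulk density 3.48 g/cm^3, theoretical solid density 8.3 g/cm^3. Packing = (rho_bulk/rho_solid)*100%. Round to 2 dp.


Packing = (3.48/8.3)*100 = 41.93 %


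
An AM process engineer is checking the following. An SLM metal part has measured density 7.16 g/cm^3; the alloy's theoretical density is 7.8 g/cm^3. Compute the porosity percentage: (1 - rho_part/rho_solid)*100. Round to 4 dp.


Porosity = (1-7.16/7.8)*100 = 8.2051 %


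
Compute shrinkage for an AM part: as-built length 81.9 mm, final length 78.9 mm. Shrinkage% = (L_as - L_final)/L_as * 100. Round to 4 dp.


Shrinkage = ((81.9-78.9)/81.9)*100 = 3.663 %


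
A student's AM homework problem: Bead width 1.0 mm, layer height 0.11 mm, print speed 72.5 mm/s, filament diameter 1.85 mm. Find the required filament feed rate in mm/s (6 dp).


Q = 1.0 * 0.11 * 72.5 = 7.975 mm^3/s
A_fil = pi*(1.85/2)^2 = 2.68802521 mm^2
v_feed = 7.975 / 2.68802521 = 2.966862 mm/s


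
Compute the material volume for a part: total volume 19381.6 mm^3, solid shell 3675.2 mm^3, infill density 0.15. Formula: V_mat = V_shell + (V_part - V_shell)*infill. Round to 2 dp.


V_infill = (19381.6 - 3675.2) * 0.15 = 2355.96
V_total = 3675.2 + 2355.96 = 6031.16 mm^3


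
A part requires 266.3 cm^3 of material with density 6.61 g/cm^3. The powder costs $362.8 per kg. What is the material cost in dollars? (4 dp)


Mass = 266.3*6.61/1000 = 1.760243 kg
Cost = 1.760243 * 362.8 = 638.6162 $


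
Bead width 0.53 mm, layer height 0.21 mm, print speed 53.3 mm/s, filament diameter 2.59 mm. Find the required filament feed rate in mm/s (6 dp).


Q = 0.53 * 0.21 * 53.3 = 5.93229 mm^3/s
A_fil = pi*(2.59/2)^2 = 5.26852942 mm^2
v_feed = 5.93229 / 5.26852942 = 1.125986 mm/s


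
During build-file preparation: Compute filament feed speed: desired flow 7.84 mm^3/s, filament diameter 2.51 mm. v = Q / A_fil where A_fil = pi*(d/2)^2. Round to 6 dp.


A = pi*(2.51/2)^2 = 4.948087
v = 7.84 / 4.948087 = 1.584451 mm/s


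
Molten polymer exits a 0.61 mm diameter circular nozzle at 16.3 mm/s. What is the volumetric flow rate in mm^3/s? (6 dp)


A = pi*(0.61/2)^2 = 0.29224666 mm^2
Q = 0.29224666 * 16.3 = 4.763621 mm^3/s


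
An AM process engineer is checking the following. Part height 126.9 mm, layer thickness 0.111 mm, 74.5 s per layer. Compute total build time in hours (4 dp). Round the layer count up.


Layers = ceil(126.9/0.111) = 1144
t = 1144 * 74.5 / 3600 = 23.6744 hrs


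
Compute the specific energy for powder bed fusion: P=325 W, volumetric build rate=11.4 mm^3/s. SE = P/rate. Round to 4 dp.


SE = 325 / 11.4 = 28.5088 J/mm^3


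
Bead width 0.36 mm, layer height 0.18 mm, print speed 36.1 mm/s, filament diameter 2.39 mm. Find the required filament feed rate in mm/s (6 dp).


Q = 0.36 * 0.18 * 36.1 = 2.33928 mm^3/s
A_fil = pi*(2.39/2)^2 = 4.48627285 mm^2
v_feed = 2.33928 / 4.48627285 = 0.521431 mm/s


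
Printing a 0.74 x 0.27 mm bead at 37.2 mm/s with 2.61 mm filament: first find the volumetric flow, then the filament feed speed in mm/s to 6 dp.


Q = 0.74 * 0.27 * 37.2 = 7.43256 mm^3/s
A_fil = pi*(2.61/2)^2 = 5.35021083 mm^2
v_feed = 7.43256 / 5.35021083 = 1.389209 mm/s


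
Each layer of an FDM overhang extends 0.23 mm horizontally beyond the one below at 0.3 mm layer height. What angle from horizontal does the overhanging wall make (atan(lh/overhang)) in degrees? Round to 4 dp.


angle = atan(0.3/0.23) = 52.5238 degrees


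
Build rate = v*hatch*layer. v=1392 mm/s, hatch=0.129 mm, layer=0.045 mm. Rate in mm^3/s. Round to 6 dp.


Rate = 1392 * 0.129 * 0.045 = 8.08056 mm^3/s


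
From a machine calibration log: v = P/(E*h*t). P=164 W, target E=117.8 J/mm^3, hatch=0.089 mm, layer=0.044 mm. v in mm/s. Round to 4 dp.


v = 164 / (117.8*0.089*0.044) = 355.5133 mm/s


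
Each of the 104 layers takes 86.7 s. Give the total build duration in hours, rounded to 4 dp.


t = 104 * 86.7 / 3600 = 2.5047 hrs


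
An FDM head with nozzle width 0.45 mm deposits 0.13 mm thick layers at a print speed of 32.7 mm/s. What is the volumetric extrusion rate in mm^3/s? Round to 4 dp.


Rate = 0.45 * 0.13 * 32.7 = 1.913 mm^3/s


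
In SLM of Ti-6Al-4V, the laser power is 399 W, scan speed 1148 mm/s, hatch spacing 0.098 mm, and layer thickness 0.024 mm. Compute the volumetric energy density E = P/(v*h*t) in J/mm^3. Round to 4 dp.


E = 399 / (1148*0.098*0.024) = 147.7725 J/mm^3


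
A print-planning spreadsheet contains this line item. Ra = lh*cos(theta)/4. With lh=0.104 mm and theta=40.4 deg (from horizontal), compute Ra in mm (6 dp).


Ra = 0.104 * cos(40.4) / 4 = 0.0198 mm


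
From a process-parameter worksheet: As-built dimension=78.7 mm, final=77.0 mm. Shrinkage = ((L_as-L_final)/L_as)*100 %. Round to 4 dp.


Shrinkage = ((78.7-77.0)/78.7)*100 = 2.1601 %


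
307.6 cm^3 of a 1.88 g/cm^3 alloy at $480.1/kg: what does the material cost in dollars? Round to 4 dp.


Mass = 307.6*1.88/1000 = 0.578288 kg
Cost = 0.578288 * 480.1 = 277.6361 $


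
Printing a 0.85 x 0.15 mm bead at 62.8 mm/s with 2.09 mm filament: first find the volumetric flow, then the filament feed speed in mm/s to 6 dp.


Q = 0.85 * 0.15 * 62.8 = 8.007 mm^3/s
A_fil = pi*(2.09/2)^2 = 3.43069772 mm^2
v_feed = 8.007 / 3.43069772 = 2.333928 mm/s


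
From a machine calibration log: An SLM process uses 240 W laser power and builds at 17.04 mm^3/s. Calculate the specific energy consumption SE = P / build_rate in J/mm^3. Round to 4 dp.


SE = 240 / 17.04 = 14.0845 J/mm^3


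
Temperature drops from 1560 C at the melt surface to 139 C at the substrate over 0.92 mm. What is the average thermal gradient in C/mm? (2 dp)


G = (1560-139)/0.92 = 1544.57 C/mm


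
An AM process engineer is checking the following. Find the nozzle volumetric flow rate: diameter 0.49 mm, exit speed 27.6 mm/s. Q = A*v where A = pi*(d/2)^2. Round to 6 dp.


A = pi*(0.49/2)^2 = 0.1885741 mm^2
Q = 0.1885741 * 27.6 = 5.204645 mm^3/s


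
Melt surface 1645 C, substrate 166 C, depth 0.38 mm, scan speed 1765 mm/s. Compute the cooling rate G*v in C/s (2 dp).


G = (1645-166)/0.38 = 3892.10526316 C/mm
CR = 3892.10526316 * 1765 = 6869565.79 C/s


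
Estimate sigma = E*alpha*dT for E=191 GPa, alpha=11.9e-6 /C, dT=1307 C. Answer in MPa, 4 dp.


sigma = 191*1000 * 11.9e-6 * 1307 = 2970.6803 MPa


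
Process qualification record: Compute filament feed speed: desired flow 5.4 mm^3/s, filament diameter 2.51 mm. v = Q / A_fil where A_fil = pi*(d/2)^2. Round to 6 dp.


A = pi*(2.51/2)^2 = 4.948087
v = 5.4 / 4.948087 = 1.091331 mm/s


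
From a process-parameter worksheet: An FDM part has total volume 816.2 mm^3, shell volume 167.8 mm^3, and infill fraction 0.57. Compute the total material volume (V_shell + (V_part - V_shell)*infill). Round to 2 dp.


V_infill = (816.2 - 167.8) * 0.57 = 369.59
V_total = 167.8 + 369.59 = 537.39 mm^3


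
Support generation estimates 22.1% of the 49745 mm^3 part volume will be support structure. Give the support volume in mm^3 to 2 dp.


V_support = 49745 * 0.221 = 10993.65 mm^3


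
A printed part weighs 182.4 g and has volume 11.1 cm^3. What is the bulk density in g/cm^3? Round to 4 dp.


rho = 182.4 / 11.1 = 16.4324 g/cm^3


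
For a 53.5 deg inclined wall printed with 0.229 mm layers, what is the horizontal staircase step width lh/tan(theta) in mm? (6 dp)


step = 0.229 / tan(53.5) = 0.169451 mm


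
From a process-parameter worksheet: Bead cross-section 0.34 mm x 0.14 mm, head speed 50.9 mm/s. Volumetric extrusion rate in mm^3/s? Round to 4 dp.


Rate = 0.34 * 0.14 * 50.9 = 2.4228 mm^3/s


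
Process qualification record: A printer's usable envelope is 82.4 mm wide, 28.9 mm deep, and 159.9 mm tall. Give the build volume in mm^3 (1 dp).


V = 82.4 * 28.9 * 159.9 = 380779.5 mm^3


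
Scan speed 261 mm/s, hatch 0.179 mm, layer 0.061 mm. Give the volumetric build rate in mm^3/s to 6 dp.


Rate = 261 * 0.179 * 0.061 = 2.849859 mm^3/s


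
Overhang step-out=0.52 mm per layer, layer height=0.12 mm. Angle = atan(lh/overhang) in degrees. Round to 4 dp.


angle = atan(0.12/0.52) = 12.9946 degrees


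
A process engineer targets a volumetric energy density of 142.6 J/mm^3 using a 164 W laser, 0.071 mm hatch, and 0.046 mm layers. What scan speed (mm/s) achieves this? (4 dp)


v = 164 / (142.6*0.071*0.046) = 352.1341 mm/s


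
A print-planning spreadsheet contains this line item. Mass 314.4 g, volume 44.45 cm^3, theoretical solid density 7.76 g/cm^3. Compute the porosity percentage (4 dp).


rho_part = 314.4 / 44.45 = 7.07311586 g/cm^3
Porosity = (1 - 7.07311586/7.76)*100 = 8.8516 %


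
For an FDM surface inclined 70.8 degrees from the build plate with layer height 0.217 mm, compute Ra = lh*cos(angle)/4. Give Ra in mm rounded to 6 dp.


Ra = 0.217 * cos(70.8) / 4 = 0.017841 mm


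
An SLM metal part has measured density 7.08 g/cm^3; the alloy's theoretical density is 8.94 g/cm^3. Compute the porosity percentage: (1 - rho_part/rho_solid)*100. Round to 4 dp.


Porosity = (1-7.08/8.94)*100 = 20.8054 %


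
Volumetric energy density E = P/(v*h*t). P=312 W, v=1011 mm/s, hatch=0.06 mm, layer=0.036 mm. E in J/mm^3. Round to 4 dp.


E = 312 / (1011*0.06*0.036) = 142.8728 J/mm^3


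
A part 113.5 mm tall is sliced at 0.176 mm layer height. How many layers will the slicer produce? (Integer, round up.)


Layers = ceil(113.5/0.176) = 645


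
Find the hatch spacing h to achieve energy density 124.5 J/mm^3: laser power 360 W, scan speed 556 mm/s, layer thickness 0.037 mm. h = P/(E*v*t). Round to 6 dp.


h = 360 / (124.5*556*0.037) = 0.140558 mm


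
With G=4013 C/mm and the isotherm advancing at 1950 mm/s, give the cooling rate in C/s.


CR = 4013 * 1950 = 7825350 C/s


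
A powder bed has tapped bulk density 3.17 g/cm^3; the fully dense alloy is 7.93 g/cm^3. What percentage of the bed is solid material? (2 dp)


Packing = (3.17/7.93)*100 = 39.97 %


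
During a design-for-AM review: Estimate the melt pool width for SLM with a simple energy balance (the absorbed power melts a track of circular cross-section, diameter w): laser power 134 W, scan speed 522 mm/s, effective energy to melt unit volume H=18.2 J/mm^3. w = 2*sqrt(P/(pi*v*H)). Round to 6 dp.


w = 2*sqrt(134/(pi*522*18.2)) = 0.13401 mm


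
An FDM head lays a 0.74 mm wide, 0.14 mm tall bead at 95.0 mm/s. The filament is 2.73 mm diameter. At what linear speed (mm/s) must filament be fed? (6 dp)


Q = 0.74 * 0.14 * 95.0 = 9.842 mm^3/s
A_fil = pi*(2.73/2)^2 = 5.85349397 mm^2
v_feed = 9.842 / 5.85349397 = 1.681389 mm/s


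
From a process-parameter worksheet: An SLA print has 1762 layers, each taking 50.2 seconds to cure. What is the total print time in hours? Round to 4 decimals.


t = 1762 * 50.2 / 3600 = 24.5701 hrs


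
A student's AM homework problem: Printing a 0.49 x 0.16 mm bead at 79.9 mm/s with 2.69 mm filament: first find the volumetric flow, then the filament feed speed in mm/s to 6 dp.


Q = 0.49 * 0.16 * 79.9 = 6.26416 mm^3/s
A_fil = pi*(2.69/2)^2 = 5.68321965 mm^2
v_feed = 6.26416 / 5.68321965 = 1.10222 mm/s


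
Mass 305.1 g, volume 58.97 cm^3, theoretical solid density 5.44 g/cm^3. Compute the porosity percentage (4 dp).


rho_part = 305.1 / 58.97 = 5.1738172 g/cm^3
Porosity = (1 - 5.1738172/5.44)*100 = 4.8931 %


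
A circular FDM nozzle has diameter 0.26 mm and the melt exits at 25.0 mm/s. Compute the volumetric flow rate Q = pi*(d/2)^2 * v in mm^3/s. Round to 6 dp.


A = pi*(0.26/2)^2 = 0.05309292 mm^2
Q = 0.05309292 * 25.0 = 1.327323 mm^3/s


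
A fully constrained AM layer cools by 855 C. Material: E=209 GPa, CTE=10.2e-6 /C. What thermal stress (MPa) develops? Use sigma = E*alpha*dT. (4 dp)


sigma = 209*1000 * 10.2e-6 * 855 = 1822.689 MPa


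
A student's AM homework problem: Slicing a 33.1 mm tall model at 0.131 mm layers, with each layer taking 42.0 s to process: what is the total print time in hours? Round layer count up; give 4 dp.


Layers = ceil(33.1/0.131) = 253
t = 253 * 42.0 / 3600 = 2.9517 hrs


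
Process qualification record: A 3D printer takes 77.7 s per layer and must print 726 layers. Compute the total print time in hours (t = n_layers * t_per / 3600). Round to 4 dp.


t = 726 * 77.7 / 3600 = 15.6695 hrs


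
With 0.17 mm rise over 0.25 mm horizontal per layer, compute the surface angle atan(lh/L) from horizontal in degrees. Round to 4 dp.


angle = atan(0.17/0.25) = 34.2157 degrees


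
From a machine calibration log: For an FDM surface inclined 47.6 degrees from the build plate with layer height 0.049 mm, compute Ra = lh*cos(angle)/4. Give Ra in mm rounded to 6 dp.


Ra = 0.049 * cos(47.6) / 4 = 0.00826 mm


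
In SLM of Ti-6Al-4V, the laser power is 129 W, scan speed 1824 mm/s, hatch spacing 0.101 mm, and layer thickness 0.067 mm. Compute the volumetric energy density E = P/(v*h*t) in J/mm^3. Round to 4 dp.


E = 129 / (1824*0.101*0.067) = 10.4513 J/mm^3


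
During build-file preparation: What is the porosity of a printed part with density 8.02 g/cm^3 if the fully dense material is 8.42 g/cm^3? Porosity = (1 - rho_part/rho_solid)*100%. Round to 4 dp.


Porosity = (1-8.02/8.42)*100 = 4.7506 %


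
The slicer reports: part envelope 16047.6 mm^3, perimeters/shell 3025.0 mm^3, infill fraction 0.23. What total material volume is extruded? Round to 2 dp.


V_infill = (16047.6 - 3025.0) * 0.23 = 2995.2
V_total = 3025.0 + 2995.2 = 6020.2 mm^3


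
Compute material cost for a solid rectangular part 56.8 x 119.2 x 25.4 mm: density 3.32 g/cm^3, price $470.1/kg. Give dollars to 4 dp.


V = 56.8 * 119.2 * 25.4 = 171972.224 mm^3 = 171.972224 cm^3
Mass = 171.972224 * 3.32 / 1000 = 0.57094778 kg
Cost = 0.57094778 * 470.1 = 268.4026 $


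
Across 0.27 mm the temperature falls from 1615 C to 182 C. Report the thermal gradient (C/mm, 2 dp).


G = (1615-182)/0.27 = 5307.41 C/mm


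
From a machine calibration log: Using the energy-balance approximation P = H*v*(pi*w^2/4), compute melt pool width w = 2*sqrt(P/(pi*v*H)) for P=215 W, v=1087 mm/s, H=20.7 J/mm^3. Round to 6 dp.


w = 2*sqrt(215/(pi*1087*20.7)) = 0.1103 mm


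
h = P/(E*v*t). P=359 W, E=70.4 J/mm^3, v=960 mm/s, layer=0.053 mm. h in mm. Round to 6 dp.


h = 359 / (70.4*960*0.053) = 0.100225 mm


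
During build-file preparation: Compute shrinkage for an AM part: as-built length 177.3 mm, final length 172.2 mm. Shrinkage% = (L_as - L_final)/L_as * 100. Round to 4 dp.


Shrinkage = ((177.3-172.2)/177.3)*100 = 2.8765 %


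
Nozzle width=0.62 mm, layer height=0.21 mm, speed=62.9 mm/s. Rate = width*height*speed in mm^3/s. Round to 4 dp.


Rate = 0.62 * 0.21 * 62.9 = 8.1896 mm^3/s


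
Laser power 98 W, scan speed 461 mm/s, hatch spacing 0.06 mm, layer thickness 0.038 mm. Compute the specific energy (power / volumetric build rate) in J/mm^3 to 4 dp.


Build rate = 461 * 0.06 * 0.038 = 1.05108 mm^3/s
SE = 98 / 1.05108 = 93.2374 J/mm^3


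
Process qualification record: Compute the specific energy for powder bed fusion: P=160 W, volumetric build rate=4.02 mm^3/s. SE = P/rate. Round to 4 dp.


SE = 160 / 4.02 = 39.801 J/mm^3


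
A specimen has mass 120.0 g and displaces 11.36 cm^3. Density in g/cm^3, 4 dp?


rho = 120.0 / 11.36 = 10.5634 g/cm^3


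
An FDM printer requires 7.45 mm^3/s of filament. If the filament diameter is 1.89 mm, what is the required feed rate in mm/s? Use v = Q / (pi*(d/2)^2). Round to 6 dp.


A = pi*(1.89/2)^2 = 2.805521
v = 7.45 / 2.805521 = 2.655478 mm/s


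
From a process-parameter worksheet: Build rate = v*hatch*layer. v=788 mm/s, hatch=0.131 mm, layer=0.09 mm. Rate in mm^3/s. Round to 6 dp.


Rate = 788 * 0.131 * 0.09 = 9.29052 mm^3/s


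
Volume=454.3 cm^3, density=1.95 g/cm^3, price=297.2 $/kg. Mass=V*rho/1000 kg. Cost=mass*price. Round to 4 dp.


Mass = 454.3*1.95/1000 = 0.885885 kg
Cost = 0.885885 * 297.2 = 263.285 $


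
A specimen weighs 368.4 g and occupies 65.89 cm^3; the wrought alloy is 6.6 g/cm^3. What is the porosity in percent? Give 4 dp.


rho_part = 368.4 / 65.89 = 5.59113674 g/cm^3
Porosity = (1 - 5.59113674/6.6)*100 = 15.2858 %


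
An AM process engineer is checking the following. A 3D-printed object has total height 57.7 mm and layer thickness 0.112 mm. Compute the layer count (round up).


Layers = ceil(57.7/0.112) = 516


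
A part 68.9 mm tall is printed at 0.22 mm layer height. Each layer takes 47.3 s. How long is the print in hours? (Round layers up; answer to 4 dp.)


Layers = ceil(68.9/0.22) = 314
t = 314 * 47.3 / 3600 = 4.1256 hrs


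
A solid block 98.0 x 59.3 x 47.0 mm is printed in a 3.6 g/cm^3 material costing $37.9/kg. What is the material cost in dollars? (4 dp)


V = 98.0 * 59.3 * 47.0 = 273135.8 mm^3 = 273.1358 cm^3
Mass = 273.1358 * 3.6 / 1000 = 0.98328888 kg
Cost = 0.98328888 * 37.9 = 37.2666 $


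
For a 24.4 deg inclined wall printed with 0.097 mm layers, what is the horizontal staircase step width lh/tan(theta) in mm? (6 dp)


step = 0.097 / tan(24.4) = 0.213835 mm


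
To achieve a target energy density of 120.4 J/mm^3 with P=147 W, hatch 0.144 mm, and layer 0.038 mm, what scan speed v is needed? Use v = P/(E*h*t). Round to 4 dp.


v = 147 / (120.4*0.144*0.038) = 223.1232 mm/s


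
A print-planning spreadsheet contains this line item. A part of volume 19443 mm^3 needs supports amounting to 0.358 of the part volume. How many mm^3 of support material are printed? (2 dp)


V_support = 19443 * 0.358 = 6960.59 mm^3


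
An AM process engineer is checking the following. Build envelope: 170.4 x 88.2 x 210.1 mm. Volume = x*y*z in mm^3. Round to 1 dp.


V = 170.4 * 88.2 * 210.1 = 3157651.7 mm^3


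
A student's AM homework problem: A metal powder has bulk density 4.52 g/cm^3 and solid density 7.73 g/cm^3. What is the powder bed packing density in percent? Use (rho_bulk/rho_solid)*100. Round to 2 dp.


Packing = (4.52/7.73)*100 = 58.47 %


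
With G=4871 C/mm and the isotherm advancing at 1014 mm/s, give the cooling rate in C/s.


CR = 4871 * 1014 = 4939194 C/s


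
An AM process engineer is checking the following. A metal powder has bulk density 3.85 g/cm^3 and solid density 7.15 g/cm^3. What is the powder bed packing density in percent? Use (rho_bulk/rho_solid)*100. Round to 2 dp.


Packing = (3.85/7.15)*100 = 53.85 %
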